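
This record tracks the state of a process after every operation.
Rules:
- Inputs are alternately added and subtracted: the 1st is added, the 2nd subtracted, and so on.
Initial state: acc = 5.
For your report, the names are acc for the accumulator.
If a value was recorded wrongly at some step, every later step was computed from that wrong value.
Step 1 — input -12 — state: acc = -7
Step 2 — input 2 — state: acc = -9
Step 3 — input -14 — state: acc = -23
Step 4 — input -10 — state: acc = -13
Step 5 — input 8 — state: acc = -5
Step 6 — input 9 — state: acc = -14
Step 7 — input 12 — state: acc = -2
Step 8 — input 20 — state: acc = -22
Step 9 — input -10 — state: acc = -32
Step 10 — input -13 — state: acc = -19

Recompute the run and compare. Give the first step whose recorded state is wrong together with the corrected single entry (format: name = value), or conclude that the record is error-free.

no error

Recomputing the run from the initial state:
step 1: acc = -7
step 2: acc = -9
step 3: acc = -23
step 4: acc = -13
step 5: acc = -5
step 6: acc = -14
step 7: acc = -2
step 8: acc = -22
step 9: acc = -32
step 10: acc = -19
This matches the record at every step.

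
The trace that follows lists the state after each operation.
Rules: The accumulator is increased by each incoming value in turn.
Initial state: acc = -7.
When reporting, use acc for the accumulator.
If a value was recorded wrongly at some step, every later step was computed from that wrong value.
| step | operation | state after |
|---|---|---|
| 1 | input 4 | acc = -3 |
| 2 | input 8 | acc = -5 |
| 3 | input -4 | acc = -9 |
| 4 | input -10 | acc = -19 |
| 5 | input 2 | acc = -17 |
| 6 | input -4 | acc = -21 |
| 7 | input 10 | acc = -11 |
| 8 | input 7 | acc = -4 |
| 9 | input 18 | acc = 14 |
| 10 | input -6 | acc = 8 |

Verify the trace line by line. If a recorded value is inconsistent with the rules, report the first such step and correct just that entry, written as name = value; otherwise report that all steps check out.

step 2, acc = 5

Step 1: acc = -7 + 4 = -3 — confirmed correct.
Step 2: acc = -3 + 8 = 5 — the entry is off here.
The earliest wrong entry is at step 2: it should read acc = 5.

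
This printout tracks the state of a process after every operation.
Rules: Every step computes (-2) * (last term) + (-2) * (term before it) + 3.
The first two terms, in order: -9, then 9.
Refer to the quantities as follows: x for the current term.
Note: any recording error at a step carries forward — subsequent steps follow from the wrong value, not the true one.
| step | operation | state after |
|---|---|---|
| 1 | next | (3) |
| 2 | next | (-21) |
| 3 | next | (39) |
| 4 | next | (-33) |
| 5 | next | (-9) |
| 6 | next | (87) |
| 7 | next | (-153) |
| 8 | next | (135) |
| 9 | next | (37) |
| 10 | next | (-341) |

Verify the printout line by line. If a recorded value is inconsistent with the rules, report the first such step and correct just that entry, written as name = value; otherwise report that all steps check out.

1. x = -2*(9) + (-2)*(-9) + (3) = 3 (confirmed correct)
2. x = -2*(3) + (-2)*(9) + (3) = -21 (agrees with the printout)
3. x = -2*(-21) + (-2)*(3) + (3) = 39 (agrees with the printout)
4. x = -2*(39) + (-2)*(-21) + (3) = -33 (in agreement)
5. x = -2*(-33) + (-2)*(39) + (3) = -9 (same as recorded)
6. x = -2*(-9) + (-2)*(-33) + (3) = 87 (confirmed correct)
7. x = -2*(87) + (-2)*(-9) + (3) = -153 (in agreement)
8. x = -2*(-153) + (-2)*(87) + (3) = 135 (consistent with the printout)
9. x = -2*(135) + (-2)*(-153) + (3) = 39 (first mismatch against the printout)
That makes step 9 the first incorrect line — x = 39 is what it should show.

step 9, x = 39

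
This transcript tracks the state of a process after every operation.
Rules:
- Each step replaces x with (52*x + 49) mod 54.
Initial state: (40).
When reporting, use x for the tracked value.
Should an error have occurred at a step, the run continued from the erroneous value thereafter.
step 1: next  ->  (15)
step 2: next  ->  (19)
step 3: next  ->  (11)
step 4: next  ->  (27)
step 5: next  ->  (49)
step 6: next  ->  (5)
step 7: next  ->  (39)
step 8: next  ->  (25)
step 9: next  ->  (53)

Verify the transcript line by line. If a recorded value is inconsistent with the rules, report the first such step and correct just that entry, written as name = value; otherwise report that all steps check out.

Recomputing the run from the initial state:
step 1: x = 23
step 2: x = 3
step 3: x = 43
step 4: x = 17
step 5: x = 15
step 6: x = 19
step 7: x = 11
step 8: x = 27
step 9: x = 49
The first disagreement with the transcript is at step 1, where the value should be x = 23.

step 1, x = 23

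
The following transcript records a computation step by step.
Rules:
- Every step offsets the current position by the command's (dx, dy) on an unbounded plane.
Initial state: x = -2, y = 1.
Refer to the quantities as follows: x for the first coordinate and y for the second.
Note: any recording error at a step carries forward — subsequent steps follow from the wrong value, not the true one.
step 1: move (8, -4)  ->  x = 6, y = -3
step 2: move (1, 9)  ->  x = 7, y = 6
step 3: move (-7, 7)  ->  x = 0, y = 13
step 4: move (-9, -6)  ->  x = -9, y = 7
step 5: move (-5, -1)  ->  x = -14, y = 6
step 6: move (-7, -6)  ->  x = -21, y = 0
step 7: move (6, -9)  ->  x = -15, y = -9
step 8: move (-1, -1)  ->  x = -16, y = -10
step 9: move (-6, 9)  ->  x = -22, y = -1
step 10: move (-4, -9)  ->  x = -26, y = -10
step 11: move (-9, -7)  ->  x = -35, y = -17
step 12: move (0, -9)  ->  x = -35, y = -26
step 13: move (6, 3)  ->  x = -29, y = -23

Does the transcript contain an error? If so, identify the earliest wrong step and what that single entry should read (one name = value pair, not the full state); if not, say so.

Step 1: x = -2 + (8) = 6, y = 1 + (-4) = -3 — confirmed correct.
Step 2: x = 6 + (1) = 7, y = -3 + (9) = 6 — exactly as logged.
Step 3: x = 7 + (-7) = 0, y = 6 + (7) = 13 — agrees with the transcript.
Step 4: x = 0 + (-9) = -9, y = 13 + (-6) = 7 — in agreement.
Step 5: x = -9 + (-5) = -14, y = 7 + (-1) = 6 — in agreement.
Step 6: x = -14 + (-7) = -21, y = 6 + (-6) = 0 — in agreement.
Step 7: x = -21 + (6) = -15, y = 0 + (-9) = -9 — in agreement.
Step 8: x = -15 + (-1) = -16, y = -9 + (-1) = -10 — agrees with the transcript.
Step 9: x = -16 + (-6) = -22, y = -10 + (9) = -1 — in agreement.
Step 10: x = -22 + (-4) = -26, y = -1 + (-9) = -10 — confirmed correct.
Step 11: x = -26 + (-9) = -35, y = -10 + (-7) = -17 — exactly as logged.
Step 12: x = -35 + (0) = -35, y = -17 + (-9) = -26 — agrees with the transcript.
Step 13: x = -35 + (6) = -29, y = -26 + (3) = -23 — verified.
The recomputation confirms every line.

no error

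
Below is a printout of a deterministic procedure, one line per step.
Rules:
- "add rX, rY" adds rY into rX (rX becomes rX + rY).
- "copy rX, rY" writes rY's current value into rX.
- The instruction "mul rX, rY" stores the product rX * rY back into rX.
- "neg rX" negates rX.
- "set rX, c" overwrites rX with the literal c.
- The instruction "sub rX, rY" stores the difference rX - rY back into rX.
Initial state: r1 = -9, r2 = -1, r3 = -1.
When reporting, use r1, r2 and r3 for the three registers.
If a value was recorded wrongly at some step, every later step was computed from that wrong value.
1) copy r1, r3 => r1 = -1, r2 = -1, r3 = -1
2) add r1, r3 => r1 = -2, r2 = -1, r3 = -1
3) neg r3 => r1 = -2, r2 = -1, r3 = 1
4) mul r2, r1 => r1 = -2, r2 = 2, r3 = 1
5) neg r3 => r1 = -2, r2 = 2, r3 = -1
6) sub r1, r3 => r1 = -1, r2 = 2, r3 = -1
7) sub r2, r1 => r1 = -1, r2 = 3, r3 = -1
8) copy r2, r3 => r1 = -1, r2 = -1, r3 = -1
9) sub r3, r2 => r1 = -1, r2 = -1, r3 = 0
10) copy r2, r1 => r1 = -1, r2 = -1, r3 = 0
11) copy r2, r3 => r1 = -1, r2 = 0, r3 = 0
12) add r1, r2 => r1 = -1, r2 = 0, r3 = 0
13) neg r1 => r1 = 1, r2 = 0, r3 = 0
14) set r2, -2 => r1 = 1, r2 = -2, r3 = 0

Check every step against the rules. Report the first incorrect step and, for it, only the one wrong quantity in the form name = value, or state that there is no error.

no error

1. r1 = -1 (same as recorded)
2. r1 = -1 + -1 = -2 (agrees with the printout)
3. r3 = -(-1) = 1 (verified)
4. r2 = -1 * -2 = 2 (in agreement)
5. r3 = -(1) = -1 (matches)
6. r1 = -2 - -1 = -1 (matches)
7. r2 = 2 - -1 = 3 (agrees with the printout)
8. r2 = -1 (consistent with the printout)
9. r3 = -1 - -1 = 0 (in agreement)
10. r2 = -1 (in agreement)
11. r2 = 0 (checks out)
12. r1 = -1 + 0 = -1 (matches)
13. r1 = -(-1) = 1 (confirmed correct)
14. r2 = -2 (in agreement)
Nothing is out of place; the run is error-free.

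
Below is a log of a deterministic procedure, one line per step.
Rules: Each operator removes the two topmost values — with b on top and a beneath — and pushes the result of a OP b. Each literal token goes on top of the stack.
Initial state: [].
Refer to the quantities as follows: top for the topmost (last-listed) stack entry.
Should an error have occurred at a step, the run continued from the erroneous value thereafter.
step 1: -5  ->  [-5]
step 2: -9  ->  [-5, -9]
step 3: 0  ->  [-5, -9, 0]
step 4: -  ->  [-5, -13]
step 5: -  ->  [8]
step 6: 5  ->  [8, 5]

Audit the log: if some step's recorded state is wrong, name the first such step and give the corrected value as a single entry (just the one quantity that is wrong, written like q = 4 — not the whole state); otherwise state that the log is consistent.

1. push -5: top = -5 (consistent with the log)
2. push -9: top = -9 (checks out)
3. push 0: top = 0 (exactly as logged)
4. -9 - 0 = -9 (the recorded entry deviates here)
First deviation found at step 4; the corrected entry is top = -9.

step 4, top = -9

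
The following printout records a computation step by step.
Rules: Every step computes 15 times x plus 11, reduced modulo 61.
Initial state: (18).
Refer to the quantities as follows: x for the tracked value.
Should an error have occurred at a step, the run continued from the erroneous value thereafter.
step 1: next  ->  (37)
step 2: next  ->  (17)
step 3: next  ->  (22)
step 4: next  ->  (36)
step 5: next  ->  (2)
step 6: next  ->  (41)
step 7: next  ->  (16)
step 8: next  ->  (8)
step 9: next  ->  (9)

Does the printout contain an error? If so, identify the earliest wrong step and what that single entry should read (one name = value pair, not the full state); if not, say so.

step 8, x = 7

step 1: x = (15*18 + 11) mod 61 = 37 -> verified
step 2: x = (15*37 + 11) mod 61 = 17 -> confirmed correct
step 3: x = (15*17 + 11) mod 61 = 22 -> matches
step 4: x = (15*22 + 11) mod 61 = 36 -> verified
step 5: x = (15*36 + 11) mod 61 = 2 -> consistent with the printout
step 6: x = (15*2 + 11) mod 61 = 41 -> same as recorded
step 7: x = (15*41 + 11) mod 61 = 16 -> exactly as logged
step 8: x = (15*16 + 11) mod 61 = 7 -> the entry is off here
Step 8 is the first one off; corrected, x = 7.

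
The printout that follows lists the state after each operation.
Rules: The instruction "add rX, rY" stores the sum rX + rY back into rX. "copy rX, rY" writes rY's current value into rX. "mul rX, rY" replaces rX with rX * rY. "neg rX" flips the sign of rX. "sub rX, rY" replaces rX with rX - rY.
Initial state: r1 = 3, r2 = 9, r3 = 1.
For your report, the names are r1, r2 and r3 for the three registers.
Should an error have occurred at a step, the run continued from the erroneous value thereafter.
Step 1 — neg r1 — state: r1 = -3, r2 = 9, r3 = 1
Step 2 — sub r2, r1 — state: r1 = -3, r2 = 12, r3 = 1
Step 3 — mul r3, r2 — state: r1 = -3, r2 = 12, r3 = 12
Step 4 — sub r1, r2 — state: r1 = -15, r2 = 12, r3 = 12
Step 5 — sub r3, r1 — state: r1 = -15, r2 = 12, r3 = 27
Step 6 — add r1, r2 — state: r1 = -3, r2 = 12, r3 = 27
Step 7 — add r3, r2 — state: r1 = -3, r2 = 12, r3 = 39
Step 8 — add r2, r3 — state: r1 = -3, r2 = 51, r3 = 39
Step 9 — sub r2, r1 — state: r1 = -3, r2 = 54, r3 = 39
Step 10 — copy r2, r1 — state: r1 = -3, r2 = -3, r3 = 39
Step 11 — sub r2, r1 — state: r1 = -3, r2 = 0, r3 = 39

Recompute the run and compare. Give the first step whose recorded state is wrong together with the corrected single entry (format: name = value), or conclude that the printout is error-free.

1. r1 = -(3) = -3 (no discrepancy)
2. r2 = 9 - -3 = 12 (no discrepancy)
3. r3 = 1 * 12 = 12 (in agreement)
4. r1 = -3 - 12 = -15 (checks out)
5. r3 = 12 - -15 = 27 (checks out)
6. r1 = -15 + 12 = -3 (checks out)
7. r3 = 27 + 12 = 39 (confirmed correct)
8. r2 = 12 + 39 = 51 (verified)
9. r2 = 51 - -3 = 54 (same as recorded)
10. r2 = -3 (in agreement)
11. r2 = -3 - -3 = 0 (in agreement)
Every step is consistent.

no error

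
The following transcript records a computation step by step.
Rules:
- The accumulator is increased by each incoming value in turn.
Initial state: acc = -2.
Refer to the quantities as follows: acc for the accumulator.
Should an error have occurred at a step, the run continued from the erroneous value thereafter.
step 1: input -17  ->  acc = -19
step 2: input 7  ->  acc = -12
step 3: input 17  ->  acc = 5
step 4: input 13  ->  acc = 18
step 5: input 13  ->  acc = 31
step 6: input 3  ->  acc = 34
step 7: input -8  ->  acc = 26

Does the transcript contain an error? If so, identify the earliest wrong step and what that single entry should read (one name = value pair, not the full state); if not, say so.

no error

Recomputing the run from the initial state:
step 1: acc = -19
step 2: acc = -12
step 3: acc = 5
step 4: acc = 18
step 5: acc = 31
step 6: acc = 34
step 7: acc = 26
This matches the transcript at every step.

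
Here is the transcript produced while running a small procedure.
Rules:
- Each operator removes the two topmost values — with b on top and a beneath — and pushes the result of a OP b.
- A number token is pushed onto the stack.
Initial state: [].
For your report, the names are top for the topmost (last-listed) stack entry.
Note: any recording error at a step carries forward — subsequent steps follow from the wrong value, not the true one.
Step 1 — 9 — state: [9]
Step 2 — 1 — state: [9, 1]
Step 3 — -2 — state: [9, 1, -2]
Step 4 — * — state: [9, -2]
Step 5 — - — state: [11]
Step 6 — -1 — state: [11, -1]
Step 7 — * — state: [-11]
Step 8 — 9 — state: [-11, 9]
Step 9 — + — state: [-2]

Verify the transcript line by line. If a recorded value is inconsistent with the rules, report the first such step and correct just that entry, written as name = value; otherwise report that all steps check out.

step 1: push 9: top = 9 -> agrees with the transcript
step 2: push 1: top = 1 -> verified
step 3: push -2: top = -2 -> matches
step 4: 1 * -2 = -2 -> agrees with the transcript
step 5: 9 - -2 = 11 -> in agreement
step 6: push -1: top = -1 -> exactly as logged
step 7: 11 * -1 = -11 -> consistent with the transcript
step 8: push 9: top = 9 -> consistent with the transcript
step 9: -11 + 9 = -2 -> same as recorded
The recomputation confirms every line.

no error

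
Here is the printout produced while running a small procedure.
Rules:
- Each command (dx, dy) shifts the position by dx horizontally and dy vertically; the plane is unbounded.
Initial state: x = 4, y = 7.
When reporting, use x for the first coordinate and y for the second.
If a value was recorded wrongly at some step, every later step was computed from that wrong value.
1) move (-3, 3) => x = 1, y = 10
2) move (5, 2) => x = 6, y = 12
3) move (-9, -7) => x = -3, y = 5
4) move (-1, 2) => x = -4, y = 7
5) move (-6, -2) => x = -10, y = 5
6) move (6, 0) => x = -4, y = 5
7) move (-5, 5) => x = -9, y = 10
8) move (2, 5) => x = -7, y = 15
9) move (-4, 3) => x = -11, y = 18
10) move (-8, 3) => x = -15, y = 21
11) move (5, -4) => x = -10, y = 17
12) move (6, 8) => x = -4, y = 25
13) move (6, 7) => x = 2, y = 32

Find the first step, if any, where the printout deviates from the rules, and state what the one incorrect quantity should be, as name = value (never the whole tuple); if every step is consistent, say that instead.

1. x = 4 + (-3) = 1, y = 7 + (3) = 10 (agrees with the printout)
2. x = 1 + (5) = 6, y = 10 + (2) = 12 (matches)
3. x = 6 + (-9) = -3, y = 12 + (-7) = 5 (same as recorded)
4. x = -3 + (-1) = -4, y = 5 + (2) = 7 (same as recorded)
5. x = -4 + (-6) = -10, y = 7 + (-2) = 5 (same as recorded)
6. x = -10 + (6) = -4, y = 5 + (0) = 5 (matches)
7. x = -4 + (-5) = -9, y = 5 + (5) = 10 (agrees with the printout)
8. x = -9 + (2) = -7, y = 10 + (5) = 15 (checks out)
9. x = -7 + (-4) = -11, y = 15 + (3) = 18 (same as recorded)
10. x = -11 + (-8) = -19, y = 18 + (3) = 21 (the printout disagrees here)
The earliest wrong entry is at step 10: it should read x = -19.

step 10, x = -19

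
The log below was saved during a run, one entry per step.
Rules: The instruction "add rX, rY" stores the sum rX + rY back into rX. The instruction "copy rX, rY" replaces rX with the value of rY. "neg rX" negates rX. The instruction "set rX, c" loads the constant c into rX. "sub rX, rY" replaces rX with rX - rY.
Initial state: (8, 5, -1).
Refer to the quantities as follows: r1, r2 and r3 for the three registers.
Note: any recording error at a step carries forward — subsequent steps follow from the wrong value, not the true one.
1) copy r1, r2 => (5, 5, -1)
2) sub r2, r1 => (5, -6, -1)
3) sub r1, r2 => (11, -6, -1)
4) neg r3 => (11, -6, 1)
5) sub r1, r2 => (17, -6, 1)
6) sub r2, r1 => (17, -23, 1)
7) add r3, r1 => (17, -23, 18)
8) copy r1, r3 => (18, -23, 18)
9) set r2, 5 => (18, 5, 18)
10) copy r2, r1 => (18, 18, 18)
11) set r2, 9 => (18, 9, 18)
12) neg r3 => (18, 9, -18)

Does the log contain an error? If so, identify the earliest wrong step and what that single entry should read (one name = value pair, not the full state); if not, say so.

Recomputing the run from the initial state:
step 1: r1 = 5, r2 = 5, r3 = -1
step 2: r1 = 5, r2 = 0, r3 = -1
step 3: r1 = 5, r2 = 0, r3 = -1
step 4: r1 = 5, r2 = 0, r3 = 1
step 5: r1 = 5, r2 = 0, r3 = 1
step 6: r1 = 5, r2 = -5, r3 = 1
step 7: r1 = 5, r2 = -5, r3 = 6
step 8: r1 = 6, r2 = -5, r3 = 6
step 9: r1 = 6, r2 = 5, r3 = 6
step 10: r1 = 6, r2 = 6, r3 = 6
step 11: r1 = 6, r2 = 9, r3 = 6
step 12: r1 = 6, r2 = 9, r3 = -6
The first disagreement with the log is at step 2, where the value should be r2 = 0.

step 2, r2 = 0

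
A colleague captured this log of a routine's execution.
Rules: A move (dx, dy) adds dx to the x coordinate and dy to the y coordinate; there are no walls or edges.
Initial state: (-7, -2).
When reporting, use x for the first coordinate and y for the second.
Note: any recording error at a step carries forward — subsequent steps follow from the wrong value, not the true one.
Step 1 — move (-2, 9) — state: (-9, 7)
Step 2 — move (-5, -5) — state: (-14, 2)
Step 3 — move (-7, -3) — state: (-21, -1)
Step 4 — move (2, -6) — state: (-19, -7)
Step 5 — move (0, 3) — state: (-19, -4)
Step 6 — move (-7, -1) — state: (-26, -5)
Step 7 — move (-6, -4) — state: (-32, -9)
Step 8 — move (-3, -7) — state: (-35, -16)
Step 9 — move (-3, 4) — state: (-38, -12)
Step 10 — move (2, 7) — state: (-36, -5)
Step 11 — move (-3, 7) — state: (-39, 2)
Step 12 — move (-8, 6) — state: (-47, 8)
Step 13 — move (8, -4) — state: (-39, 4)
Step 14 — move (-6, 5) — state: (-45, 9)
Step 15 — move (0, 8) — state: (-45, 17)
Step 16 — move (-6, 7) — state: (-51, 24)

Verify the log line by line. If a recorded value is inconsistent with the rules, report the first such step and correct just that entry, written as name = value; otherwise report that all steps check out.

no error

1. x = -7 + (-2) = -9, y = -2 + (9) = 7 (confirmed correct)
2. x = -9 + (-5) = -14, y = 7 + (-5) = 2 (confirmed correct)
3. x = -14 + (-7) = -21, y = 2 + (-3) = -1 (agrees with the log)
4. x = -21 + (2) = -19, y = -1 + (-6) = -7 (exactly as logged)
5. x = -19 + (0) = -19, y = -7 + (3) = -4 (no discrepancy)
6. x = -19 + (-7) = -26, y = -4 + (-1) = -5 (agrees with the log)
7. x = -26 + (-6) = -32, y = -5 + (-4) = -9 (same as recorded)
8. x = -32 + (-3) = -35, y = -9 + (-7) = -16 (no discrepancy)
9. x = -35 + (-3) = -38, y = -16 + (4) = -12 (checks out)
10. x = -38 + (2) = -36, y = -12 + (7) = -5 (same as recorded)
11. x = -36 + (-3) = -39, y = -5 + (7) = 2 (confirmed correct)
12. x = -39 + (-8) = -47, y = 2 + (6) = 8 (exactly as logged)
13. x = -47 + (8) = -39, y = 8 + (-4) = 4 (consistent with the log)
14. x = -39 + (-6) = -45, y = 4 + (5) = 9 (matches)
15. x = -45 + (0) = -45, y = 9 + (8) = 17 (checks out)
16. x = -45 + (-6) = -51, y = 17 + (7) = 24 (agrees with the log)
Every step is consistent.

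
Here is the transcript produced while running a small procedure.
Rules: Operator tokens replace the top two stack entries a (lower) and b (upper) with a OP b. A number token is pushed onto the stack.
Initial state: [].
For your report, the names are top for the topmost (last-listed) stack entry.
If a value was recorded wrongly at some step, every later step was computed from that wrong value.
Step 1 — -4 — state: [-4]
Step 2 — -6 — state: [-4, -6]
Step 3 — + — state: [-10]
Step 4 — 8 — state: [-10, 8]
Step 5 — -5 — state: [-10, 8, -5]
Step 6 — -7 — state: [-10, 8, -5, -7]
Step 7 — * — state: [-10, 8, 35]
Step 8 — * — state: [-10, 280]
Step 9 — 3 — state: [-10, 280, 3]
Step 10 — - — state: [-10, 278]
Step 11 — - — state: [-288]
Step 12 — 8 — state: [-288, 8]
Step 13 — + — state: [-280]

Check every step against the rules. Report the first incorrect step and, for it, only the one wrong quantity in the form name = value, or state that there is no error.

step 10, top = 277

Step 1: push -4: top = -4 — no discrepancy.
Step 2: push -6: top = -6 — verified.
Step 3: -4 + -6 = -10 — agrees with the transcript.
Step 4: push 8: top = 8 — consistent with the transcript.
Step 5: push -5: top = -5 — consistent with the transcript.
Step 6: push -7: top = -7 — exactly as logged.
Step 7: -5 * -7 = 35 — checks out.
Step 8: 8 * 35 = 280 — exactly as logged.
Step 9: push 3: top = 3 — no discrepancy.
Step 10: 280 - 3 = 277 — this is not what the transcript shows.
First deviation found at step 10; the corrected entry is top = 277.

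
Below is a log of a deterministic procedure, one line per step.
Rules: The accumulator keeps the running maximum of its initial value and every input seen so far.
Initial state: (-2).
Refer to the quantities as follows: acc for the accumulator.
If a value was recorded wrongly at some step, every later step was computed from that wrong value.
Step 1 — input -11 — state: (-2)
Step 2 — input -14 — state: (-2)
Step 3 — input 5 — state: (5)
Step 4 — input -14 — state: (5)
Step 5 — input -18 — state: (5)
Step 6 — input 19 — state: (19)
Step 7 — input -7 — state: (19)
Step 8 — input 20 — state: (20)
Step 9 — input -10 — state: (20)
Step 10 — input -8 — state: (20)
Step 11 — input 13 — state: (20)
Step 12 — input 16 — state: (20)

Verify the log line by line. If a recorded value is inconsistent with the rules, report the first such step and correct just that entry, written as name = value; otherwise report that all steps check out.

1. acc = max(-2, -11) = -2 (verified)
2. acc = max(-2, -14) = -2 (same as recorded)
3. acc = max(-2, 5) = 5 (no discrepancy)
4. acc = max(5, -14) = 5 (agrees with the log)
5. acc = max(5, -18) = 5 (exactly as logged)
6. acc = max(5, 19) = 19 (verified)
7. acc = max(19, -7) = 19 (checks out)
8. acc = max(19, 20) = 20 (checks out)
9. acc = max(20, -10) = 20 (consistent with the log)
10. acc = max(20, -8) = 20 (matches)
11. acc = max(20, 13) = 20 (matches)
12. acc = max(20, 16) = 20 (checks out)
No step deviates from the rules.

no error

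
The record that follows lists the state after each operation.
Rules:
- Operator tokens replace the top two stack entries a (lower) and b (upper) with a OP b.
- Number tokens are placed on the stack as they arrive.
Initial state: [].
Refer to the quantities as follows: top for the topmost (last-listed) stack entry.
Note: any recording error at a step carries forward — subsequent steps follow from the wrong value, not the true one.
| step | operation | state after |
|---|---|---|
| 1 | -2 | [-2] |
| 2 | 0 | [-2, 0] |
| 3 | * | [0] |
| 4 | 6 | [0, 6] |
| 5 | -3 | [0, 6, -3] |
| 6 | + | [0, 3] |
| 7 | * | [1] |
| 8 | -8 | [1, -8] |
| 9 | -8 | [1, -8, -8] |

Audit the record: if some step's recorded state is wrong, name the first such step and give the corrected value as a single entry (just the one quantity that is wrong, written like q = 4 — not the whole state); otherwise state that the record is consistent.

step 7, top = 0

Step 1: push -2: top = -2 — in agreement.
Step 2: push 0: top = 0 — exactly as logged.
Step 3: -2 * 0 = 0 — agrees with the record.
Step 4: push 6: top = 6 — confirmed correct.
Step 5: push -3: top = -3 — checks out.
Step 6: 6 + -3 = 3 — consistent with the record.
Step 7: 0 * 3 = 0 — a discrepancy with the record.
That makes step 7 the first incorrect line — top = 0 is what it should show.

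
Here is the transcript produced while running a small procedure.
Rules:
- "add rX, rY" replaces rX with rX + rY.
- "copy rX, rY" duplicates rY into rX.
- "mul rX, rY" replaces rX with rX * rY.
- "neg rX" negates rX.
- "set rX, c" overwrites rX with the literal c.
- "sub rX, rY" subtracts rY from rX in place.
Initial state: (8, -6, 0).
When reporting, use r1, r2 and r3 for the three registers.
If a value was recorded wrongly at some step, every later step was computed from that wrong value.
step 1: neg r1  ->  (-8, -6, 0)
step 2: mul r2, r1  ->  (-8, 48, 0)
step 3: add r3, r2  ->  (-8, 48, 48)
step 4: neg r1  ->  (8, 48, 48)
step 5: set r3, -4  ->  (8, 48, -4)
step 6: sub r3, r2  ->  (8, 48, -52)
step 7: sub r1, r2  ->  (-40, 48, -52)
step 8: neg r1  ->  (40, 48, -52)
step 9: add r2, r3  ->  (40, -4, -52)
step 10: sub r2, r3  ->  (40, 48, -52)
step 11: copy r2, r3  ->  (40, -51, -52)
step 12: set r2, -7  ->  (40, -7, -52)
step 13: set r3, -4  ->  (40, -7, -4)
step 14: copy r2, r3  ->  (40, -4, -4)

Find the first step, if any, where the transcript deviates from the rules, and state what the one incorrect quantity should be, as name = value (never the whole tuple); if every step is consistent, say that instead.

step 1: r1 = -(8) = -8 -> exactly as logged
step 2: r2 = -6 * -8 = 48 -> consistent with the transcript
step 3: r3 = 0 + 48 = 48 -> agrees with the transcript
step 4: r1 = -(-8) = 8 -> confirmed correct
step 5: r3 = -4 -> same as recorded
step 6: r3 = -4 - 48 = -52 -> confirmed correct
step 7: r1 = 8 - 48 = -40 -> same as recorded
step 8: r1 = -(-40) = 40 -> consistent with the transcript
step 9: r2 = 48 + -52 = -4 -> agrees with the transcript
step 10: r2 = -4 - -52 = 48 -> checks out
step 11: r2 = -52 -> not what was recorded
The earliest wrong entry is at step 11: it should read r2 = -52.

step 11, r2 = -52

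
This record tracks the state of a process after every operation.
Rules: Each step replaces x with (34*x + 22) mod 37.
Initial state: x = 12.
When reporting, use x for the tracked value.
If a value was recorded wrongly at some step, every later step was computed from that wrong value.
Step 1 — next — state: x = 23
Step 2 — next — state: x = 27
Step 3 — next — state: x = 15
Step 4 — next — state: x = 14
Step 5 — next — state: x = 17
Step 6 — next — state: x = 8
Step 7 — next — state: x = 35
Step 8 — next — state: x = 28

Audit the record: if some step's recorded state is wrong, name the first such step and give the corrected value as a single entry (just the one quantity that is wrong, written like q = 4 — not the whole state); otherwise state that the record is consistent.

step 1: x = (34*12 + 22) mod 37 = 23 -> matches
step 2: x = (34*23 + 22) mod 37 = 27 -> confirmed correct
step 3: x = (34*27 + 22) mod 37 = 15 -> exactly as logged
step 4: x = (34*15 + 22) mod 37 = 14 -> in agreement
step 5: x = (34*14 + 22) mod 37 = 17 -> no discrepancy
step 6: x = (34*17 + 22) mod 37 = 8 -> consistent with the record
step 7: x = (34*8 + 22) mod 37 = 35 -> in agreement
step 8: x = (34*35 + 22) mod 37 = 28 -> no discrepancy
Each recorded entry agrees with the recomputation.

no error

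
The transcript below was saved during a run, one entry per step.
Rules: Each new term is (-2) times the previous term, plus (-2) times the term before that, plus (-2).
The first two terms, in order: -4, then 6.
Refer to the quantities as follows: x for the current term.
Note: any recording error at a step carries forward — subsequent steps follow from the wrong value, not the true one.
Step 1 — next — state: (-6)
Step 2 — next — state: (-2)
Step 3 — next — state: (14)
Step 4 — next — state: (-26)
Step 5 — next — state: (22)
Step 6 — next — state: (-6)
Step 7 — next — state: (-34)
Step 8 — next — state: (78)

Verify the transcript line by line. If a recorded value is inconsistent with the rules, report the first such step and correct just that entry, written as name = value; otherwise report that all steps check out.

Step 1: x = -2*(6) + (-2)*(-4) + (-2) = -6 — same as recorded.
Step 2: x = -2*(-6) + (-2)*(6) + (-2) = -2 — exactly as logged.
Step 3: x = -2*(-2) + (-2)*(-6) + (-2) = 14 — checks out.
Step 4: x = -2*(14) + (-2)*(-2) + (-2) = -26 — confirmed correct.
Step 5: x = -2*(-26) + (-2)*(14) + (-2) = 22 — no discrepancy.
Step 6: x = -2*(22) + (-2)*(-26) + (-2) = 6 — the recorded entry deviates here.
First deviation found at step 6; the corrected entry is x = 6.

step 6, x = 6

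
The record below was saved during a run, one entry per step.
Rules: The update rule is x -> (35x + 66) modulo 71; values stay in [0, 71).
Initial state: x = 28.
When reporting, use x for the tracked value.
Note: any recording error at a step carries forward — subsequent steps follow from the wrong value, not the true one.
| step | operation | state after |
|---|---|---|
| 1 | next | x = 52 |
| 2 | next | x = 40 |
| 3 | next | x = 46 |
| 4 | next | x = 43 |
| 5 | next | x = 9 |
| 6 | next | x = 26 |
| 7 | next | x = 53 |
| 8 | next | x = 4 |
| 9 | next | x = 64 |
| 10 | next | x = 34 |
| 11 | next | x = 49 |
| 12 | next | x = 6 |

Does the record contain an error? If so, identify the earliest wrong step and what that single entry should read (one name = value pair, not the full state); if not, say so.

no error

1. x = (35*28 + 66) mod 71 = 52 (confirmed correct)
2. x = (35*52 + 66) mod 71 = 40 (confirmed correct)
3. x = (35*40 + 66) mod 71 = 46 (same as recorded)
4. x = (35*46 + 66) mod 71 = 43 (agrees with the record)
5. x = (35*43 + 66) mod 71 = 9 (matches)
6. x = (35*9 + 66) mod 71 = 26 (verified)
7. x = (35*26 + 66) mod 71 = 53 (verified)
8. x = (35*53 + 66) mod 71 = 4 (same as recorded)
9. x = (35*4 + 66) mod 71 = 64 (verified)
10. x = (35*64 + 66) mod 71 = 34 (matches)
11. x = (35*34 + 66) mod 71 = 49 (verified)
12. x = (35*49 + 66) mod 71 = 6 (no discrepancy)
No step deviates from the rules.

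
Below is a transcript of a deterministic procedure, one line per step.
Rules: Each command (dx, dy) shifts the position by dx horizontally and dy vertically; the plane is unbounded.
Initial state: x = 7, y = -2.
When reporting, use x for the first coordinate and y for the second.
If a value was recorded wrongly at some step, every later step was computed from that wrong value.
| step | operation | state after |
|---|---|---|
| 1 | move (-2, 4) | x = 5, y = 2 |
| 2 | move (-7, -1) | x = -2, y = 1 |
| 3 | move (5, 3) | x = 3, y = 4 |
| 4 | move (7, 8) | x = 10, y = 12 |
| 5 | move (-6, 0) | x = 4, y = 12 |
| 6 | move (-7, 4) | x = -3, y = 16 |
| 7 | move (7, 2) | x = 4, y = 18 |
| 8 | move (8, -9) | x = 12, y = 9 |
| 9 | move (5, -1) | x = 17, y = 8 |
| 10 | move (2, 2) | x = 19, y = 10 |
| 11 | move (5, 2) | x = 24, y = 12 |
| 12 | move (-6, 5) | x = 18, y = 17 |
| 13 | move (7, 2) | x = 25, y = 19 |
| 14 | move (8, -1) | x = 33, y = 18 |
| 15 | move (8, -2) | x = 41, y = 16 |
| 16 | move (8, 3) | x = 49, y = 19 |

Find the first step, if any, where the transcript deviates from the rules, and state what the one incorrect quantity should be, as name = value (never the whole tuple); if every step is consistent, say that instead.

Step 1: x = 7 + (-2) = 5, y = -2 + (4) = 2 — no discrepancy.
Step 2: x = 5 + (-7) = -2, y = 2 + (-1) = 1 — verified.
Step 3: x = -2 + (5) = 3, y = 1 + (3) = 4 — agrees with the transcript.
Step 4: x = 3 + (7) = 10, y = 4 + (8) = 12 — verified.
Step 5: x = 10 + (-6) = 4, y = 12 + (0) = 12 — same as recorded.
Step 6: x = 4 + (-7) = -3, y = 12 + (4) = 16 — verified.
Step 7: x = -3 + (7) = 4, y = 16 + (2) = 18 — same as recorded.
Step 8: x = 4 + (8) = 12, y = 18 + (-9) = 9 — no discrepancy.
Step 9: x = 12 + (5) = 17, y = 9 + (-1) = 8 — matches.
Step 10: x = 17 + (2) = 19, y = 8 + (2) = 10 — confirmed correct.
Step 11: x = 19 + (5) = 24, y = 10 + (2) = 12 — no discrepancy.
Step 12: x = 24 + (-6) = 18, y = 12 + (5) = 17 — no discrepancy.
Step 13: x = 18 + (7) = 25, y = 17 + (2) = 19 — confirmed correct.
Step 14: x = 25 + (8) = 33, y = 19 + (-1) = 18 — exactly as logged.
Step 15: x = 33 + (8) = 41, y = 18 + (-2) = 16 — exactly as logged.
Step 16: x = 41 + (8) = 49, y = 16 + (3) = 19 — matches.
The whole run recomputes cleanly — no discrepancies.

no error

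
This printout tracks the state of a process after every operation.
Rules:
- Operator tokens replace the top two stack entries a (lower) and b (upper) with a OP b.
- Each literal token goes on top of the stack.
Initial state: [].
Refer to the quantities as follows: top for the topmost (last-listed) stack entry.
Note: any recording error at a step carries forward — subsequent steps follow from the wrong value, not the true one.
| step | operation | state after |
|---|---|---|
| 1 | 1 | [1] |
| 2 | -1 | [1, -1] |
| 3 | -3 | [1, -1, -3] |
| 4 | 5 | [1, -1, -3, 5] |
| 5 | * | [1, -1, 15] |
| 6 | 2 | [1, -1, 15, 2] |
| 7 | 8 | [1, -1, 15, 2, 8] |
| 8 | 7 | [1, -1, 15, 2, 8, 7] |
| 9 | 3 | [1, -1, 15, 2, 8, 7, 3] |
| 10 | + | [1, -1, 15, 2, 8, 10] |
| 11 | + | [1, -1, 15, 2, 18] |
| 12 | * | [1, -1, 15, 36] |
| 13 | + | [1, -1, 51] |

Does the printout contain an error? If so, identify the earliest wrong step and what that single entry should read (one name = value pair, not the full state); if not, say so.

step 5, top = -15

Recomputing the run from the initial state:
step 1: [1]
step 2: [1, -1]
step 3: [1, -1, -3]
step 4: [1, -1, -3, 5]
step 5: [1, -1, -15]
step 6: [1, -1, -15, 2]
step 7: [1, -1, -15, 2, 8]
step 8: [1, -1, -15, 2, 8, 7]
step 9: [1, -1, -15, 2, 8, 7, 3]
step 10: [1, -1, -15, 2, 8, 10]
step 11: [1, -1, -15, 2, 18]
step 12: [1, -1, -15, 36]
step 13: [1, -1, 21]
The first disagreement with the printout is at step 5, where the value should be top = -15.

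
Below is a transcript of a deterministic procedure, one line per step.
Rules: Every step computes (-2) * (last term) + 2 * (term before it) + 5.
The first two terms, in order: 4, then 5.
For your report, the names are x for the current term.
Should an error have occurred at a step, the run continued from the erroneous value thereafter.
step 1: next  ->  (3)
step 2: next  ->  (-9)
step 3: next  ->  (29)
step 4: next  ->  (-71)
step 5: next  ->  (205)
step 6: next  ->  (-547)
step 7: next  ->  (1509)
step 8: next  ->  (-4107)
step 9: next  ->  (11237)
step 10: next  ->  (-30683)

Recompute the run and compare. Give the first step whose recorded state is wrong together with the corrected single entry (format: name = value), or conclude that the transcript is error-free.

Recomputing the run from the initial state:
step 1: x = 3
step 2: x = 9
step 3: x = -7
step 4: x = 37
step 5: x = -83
step 6: x = 245
step 7: x = -651
step 8: x = 1797
step 9: x = -4891
step 10: x = 13381
The first disagreement with the transcript is at step 2, where the value should be x = 9.

step 2, x = 9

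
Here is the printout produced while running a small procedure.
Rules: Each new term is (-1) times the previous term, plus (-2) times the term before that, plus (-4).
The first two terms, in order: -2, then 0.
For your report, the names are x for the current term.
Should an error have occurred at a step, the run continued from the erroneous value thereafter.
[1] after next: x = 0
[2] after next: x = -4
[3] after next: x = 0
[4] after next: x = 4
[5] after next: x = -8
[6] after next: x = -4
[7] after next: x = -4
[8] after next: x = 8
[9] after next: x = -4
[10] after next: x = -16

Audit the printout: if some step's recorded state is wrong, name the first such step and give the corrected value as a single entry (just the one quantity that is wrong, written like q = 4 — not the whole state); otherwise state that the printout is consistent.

step 7, x = 16

step 1: x = -1*(0) + (-2)*(-2) + (-4) = 0 -> no discrepancy
step 2: x = -1*(0) + (-2)*(0) + (-4) = -4 -> consistent with the printout
step 3: x = -1*(-4) + (-2)*(0) + (-4) = 0 -> agrees with the printout
step 4: x = -1*(0) + (-2)*(-4) + (-4) = 4 -> same as recorded
step 5: x = -1*(4) + (-2)*(0) + (-4) = -8 -> exactly as logged
step 6: x = -1*(-8) + (-2)*(4) + (-4) = -4 -> matches
step 7: x = -1*(-4) + (-2)*(-8) + (-4) = 16 -> this is not what the printout shows
So the first discrepancy is step 7, where the right value is x = 16.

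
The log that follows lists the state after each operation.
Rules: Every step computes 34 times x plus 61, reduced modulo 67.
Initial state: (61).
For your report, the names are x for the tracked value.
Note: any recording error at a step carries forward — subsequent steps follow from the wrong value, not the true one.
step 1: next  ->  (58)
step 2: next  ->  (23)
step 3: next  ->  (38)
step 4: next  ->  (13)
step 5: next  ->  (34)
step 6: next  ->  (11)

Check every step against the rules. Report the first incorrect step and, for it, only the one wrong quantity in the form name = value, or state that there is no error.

step 3, x = 39

Recomputing the run from the initial state:
step 1: x = 58
step 2: x = 23
step 3: x = 39
step 4: x = 47
step 5: x = 51
step 6: x = 53
The first disagreement with the log is at step 3, where the value should be x = 39.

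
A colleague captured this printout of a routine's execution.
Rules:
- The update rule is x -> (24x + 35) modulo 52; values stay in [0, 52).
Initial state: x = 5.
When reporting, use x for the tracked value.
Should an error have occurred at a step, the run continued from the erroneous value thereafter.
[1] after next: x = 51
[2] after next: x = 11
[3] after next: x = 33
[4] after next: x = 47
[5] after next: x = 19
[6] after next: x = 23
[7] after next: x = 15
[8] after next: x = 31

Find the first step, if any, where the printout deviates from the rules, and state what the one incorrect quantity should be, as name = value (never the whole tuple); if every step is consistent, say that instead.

Recomputing the run from the initial state:
step 1: x = 51
step 2: x = 11
step 3: x = 39
step 4: x = 35
step 5: x = 43
step 6: x = 27
step 7: x = 7
step 8: x = 47
The first disagreement with the printout is at step 3, where the value should be x = 39.

step 3, x = 39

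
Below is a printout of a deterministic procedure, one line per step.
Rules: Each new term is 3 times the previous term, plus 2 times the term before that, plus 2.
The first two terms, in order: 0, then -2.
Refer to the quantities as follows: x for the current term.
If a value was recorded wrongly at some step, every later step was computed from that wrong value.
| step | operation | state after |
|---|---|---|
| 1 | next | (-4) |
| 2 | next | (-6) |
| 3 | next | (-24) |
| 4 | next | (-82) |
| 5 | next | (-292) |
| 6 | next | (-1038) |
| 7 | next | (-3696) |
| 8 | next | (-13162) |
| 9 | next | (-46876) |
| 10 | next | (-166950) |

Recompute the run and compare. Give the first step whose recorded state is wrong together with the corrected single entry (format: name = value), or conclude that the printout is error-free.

1. x = 3*(-2) + (2)*(0) + (2) = -4 (matches)
2. x = 3*(-4) + (2)*(-2) + (2) = -14 (the printout has a different value)
Conclusion: step 2 carries the first error; the entry should be x = -14.

step 2, x = -14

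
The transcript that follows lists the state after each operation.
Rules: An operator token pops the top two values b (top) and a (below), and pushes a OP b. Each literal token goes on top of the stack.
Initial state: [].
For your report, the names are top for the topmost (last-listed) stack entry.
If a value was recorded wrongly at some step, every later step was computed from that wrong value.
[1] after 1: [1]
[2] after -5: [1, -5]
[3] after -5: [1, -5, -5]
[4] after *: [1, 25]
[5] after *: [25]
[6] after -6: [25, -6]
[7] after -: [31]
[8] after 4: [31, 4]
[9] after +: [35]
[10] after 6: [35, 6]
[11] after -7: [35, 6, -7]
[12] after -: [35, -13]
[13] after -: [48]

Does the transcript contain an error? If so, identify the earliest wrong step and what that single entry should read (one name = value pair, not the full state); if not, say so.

1. push 1: top = 1 (in agreement)
2. push -5: top = -5 (exactly as logged)
3. push -5: top = -5 (agrees with the transcript)
4. -5 * -5 = 25 (verified)
5. 1 * 25 = 25 (exactly as logged)
6. push -6: top = -6 (confirmed correct)
7. 25 - -6 = 31 (consistent with the transcript)
8. push 4: top = 4 (confirmed correct)
9. 31 + 4 = 35 (consistent with the transcript)
10. push 6: top = 6 (checks out)
11. push -7: top = -7 (in agreement)
12. 6 - -7 = 13 (the recorded entry deviates here)
That makes step 12 the first incorrect line — top = 13 is what it should show.

step 12, top = 13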